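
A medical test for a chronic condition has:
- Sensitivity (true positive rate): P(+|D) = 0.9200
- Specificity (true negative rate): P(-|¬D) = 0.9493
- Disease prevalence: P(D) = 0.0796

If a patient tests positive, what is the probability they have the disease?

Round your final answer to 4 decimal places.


Let D = has disease, + = positive test

Given:
- P(D) = 0.0796 (prevalence)
- P(+|D) = 0.9200 (sensitivity)
- P(-|¬D) = 0.9493 (specificity)
- P(+|¬D) = 0.0507 (false positive rate = 1 - specificity)

Step 1: Find P(+)
P(+) = P(+|D)P(D) + P(+|¬D)P(¬D)
     = 0.9200 × 0.0796 + 0.0507 × 0.9204
     = 0.07323200 + 0.04666428
     = 0.11989628

Step 2: Apply Bayes' theorem for P(D|+)
P(D|+) = P(+|D)P(D) / P(+)
       = 0.07323200 / 0.11989628
       = 0.6108


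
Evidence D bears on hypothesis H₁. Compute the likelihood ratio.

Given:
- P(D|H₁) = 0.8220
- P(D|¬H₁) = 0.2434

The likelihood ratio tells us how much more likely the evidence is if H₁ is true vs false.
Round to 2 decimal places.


Likelihood Ratio (LR) = P(D|H₁) / P(D|¬H₁)

LR = 0.8220 / 0.2434
   = 3.38

The evidence is 3.38 times more likely if H₁ is true than if H₁ is false.
Since LR > 1, the evidence supports H₁ over ¬H₁.


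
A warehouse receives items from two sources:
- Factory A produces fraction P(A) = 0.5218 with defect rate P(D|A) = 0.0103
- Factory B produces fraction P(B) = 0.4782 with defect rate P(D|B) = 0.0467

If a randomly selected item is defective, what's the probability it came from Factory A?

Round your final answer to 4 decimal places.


Let A = from Factory A, D = defective

Given:
- P(A) = 0.5218, P(B) = 0.4782
- P(D|A) = 0.0103, P(D|B) = 0.0467

Step 1: Find P(D)
P(D) = P(D|A)P(A) + P(D|B)P(B)
     = 0.0103 × 0.5218 + 0.0467 × 0.4782
     = 0.00537454 + 0.02233194
     = 0.02770648

Step 2: Apply Bayes' theorem
P(A|D) = P(D|A)P(A) / P(D)
       = 0.00537454 / 0.02770648
       = 0.1940


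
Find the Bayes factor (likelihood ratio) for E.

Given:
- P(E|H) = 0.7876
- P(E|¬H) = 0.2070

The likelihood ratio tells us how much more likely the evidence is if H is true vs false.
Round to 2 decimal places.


Likelihood Ratio (LR) = P(E|H) / P(E|¬H)

LR = 0.7876 / 0.2070
   = 3.80

The evidence is 3.80 times more likely if H is true than if H is false.
Since LR > 1, the evidence supports H over ¬H.


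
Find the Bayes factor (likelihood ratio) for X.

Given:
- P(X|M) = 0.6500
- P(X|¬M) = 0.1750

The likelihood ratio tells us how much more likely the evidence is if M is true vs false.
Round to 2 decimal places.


Likelihood Ratio (LR) = P(X|M) / P(X|¬M)

LR = 0.6500 / 0.1750
   = 3.71

The evidence is 3.71 times more likely if M is true than if M is false.
LR > 1, so observing X raises the odds in favor of M.


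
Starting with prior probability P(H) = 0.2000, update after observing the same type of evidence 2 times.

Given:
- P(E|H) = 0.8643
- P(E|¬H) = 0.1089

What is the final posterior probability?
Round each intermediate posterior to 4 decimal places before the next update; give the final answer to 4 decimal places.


Sequential Bayesian updating:

Initial prior: P(H) = 0.2000

Update 1:
  P(E) = 0.8643 × 0.2000 + 0.1089 × 0.8000 = 0.17286000 + 0.08712000 = 0.25998000
  P(H|E) = 0.17286000 / 0.25998000 = 0.6649

Update 2:
  P(E) = 0.8643 × 0.6649 + 0.1089 × 0.3351 = 0.57467307 + 0.03649239 = 0.61116546
  P(H|E) = 0.57467307 / 0.61116546 = 0.9403

Final posterior: 0.9403


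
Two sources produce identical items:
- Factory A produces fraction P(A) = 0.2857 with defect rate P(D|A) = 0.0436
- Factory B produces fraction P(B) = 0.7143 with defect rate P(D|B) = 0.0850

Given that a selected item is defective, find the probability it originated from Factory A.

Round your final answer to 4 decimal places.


Let A = from Factory A, D = defective

Given:
- P(A) = 0.2857, P(B) = 0.7143
- P(D|A) = 0.0436, P(D|B) = 0.0850

Step 1: Find P(D)
P(D) = P(D|A)P(A) + P(D|B)P(B)
     = 0.0436 × 0.2857 + 0.0850 × 0.7143
     = 0.01245652 + 0.06071550
     = 0.07317202

Step 2: Apply Bayes' theorem
P(A|D) = P(D|A)P(A) / P(D)
       = 0.01245652 / 0.07317202
       = 0.1702


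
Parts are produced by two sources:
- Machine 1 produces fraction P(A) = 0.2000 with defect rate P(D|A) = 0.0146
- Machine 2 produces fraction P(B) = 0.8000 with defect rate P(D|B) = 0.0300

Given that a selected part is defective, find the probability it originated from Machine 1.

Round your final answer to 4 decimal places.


Let A = from Machine 1, D = defective

Given:
- P(A) = 0.2000, P(B) = 0.8000
- P(D|A) = 0.0146, P(D|B) = 0.0300

Step 1: Find P(D)
P(D) = P(D|A)P(A) + P(D|B)P(B)
     = 0.0146 × 0.2000 + 0.0300 × 0.8000
     = 0.00292000 + 0.02400000
     = 0.02692000

Step 2: Apply Bayes' theorem
P(A|D) = P(D|A)P(A) / P(D)
       = 0.00292000 / 0.02692000
       = 0.1085


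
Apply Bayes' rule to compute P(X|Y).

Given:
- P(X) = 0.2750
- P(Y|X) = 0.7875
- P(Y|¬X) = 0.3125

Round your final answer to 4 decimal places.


Bayes' theorem: P(X|Y) = P(Y|X) × P(X) / P(Y)

Step 1: Calculate P(Y) using law of total probability
P(Y) = P(Y|X)P(X) + P(Y|¬X)P(¬X)
     = 0.7875 × 0.2750 + 0.3125 × 0.7250
     = 0.21656250 + 0.22656250
     = 0.44312500

Step 2: Apply Bayes' theorem
P(X|Y) = P(Y|X) × P(X) / P(Y)
       = 0.21656250 / 0.44312500
       = 0.4887


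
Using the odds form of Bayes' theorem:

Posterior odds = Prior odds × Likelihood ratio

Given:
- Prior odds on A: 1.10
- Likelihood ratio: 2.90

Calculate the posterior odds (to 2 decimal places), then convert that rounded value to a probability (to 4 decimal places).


Step 1: Calculate posterior odds
Posterior odds = Prior odds × LR
               = 1.10 × 2.90
               = 3.19

Step 2: Convert to probability
P(A|E) = Posterior odds / (1 + Posterior odds)
       = 3.19 / (1 + 3.19)
       = 3.19 / 4.19
       = 0.7613

The evidence increased P(A) from 0.5238 to 0.7613.


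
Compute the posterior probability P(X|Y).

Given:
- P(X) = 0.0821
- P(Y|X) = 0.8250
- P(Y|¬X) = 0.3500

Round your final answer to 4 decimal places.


Bayes' theorem: P(X|Y) = P(Y|X) × P(X) / P(Y)

Step 1: Calculate P(Y) using law of total probability
P(Y) = P(Y|X)P(X) + P(Y|¬X)P(¬X)
     = 0.8250 × 0.0821 + 0.3500 × 0.9179
     = 0.06773250 + 0.32126500
     = 0.38899750

Step 2: Apply Bayes' theorem
P(X|Y) = P(Y|X) × P(X) / P(Y)
       = 0.06773250 / 0.38899750
       = 0.1741


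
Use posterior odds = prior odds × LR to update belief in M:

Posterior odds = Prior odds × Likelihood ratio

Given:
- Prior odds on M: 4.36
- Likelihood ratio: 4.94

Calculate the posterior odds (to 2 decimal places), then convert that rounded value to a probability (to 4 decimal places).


Step 1: Calculate posterior odds
Posterior odds = Prior odds × LR
               = 4.36 × 4.94
               = 21.54

Step 2: Convert to probability
P(M|E) = Posterior odds / (1 + Posterior odds)
       = 21.54 / (1 + 21.54)
       = 21.54 / 22.54
       = 0.9556

The evidence increased P(M) from 0.8134 to 0.9556.


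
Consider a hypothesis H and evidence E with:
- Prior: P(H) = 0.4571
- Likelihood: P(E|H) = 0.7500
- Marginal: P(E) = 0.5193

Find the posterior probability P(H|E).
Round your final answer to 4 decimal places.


Using Bayes' theorem:

P(H|E) = P(E|H) × P(H) / P(E)
       = 0.7500 × 0.4571 / 0.5193
       = 0.34282500 / 0.5193
       = 0.6602

The evidence strengthens our belief in H.
Prior: 0.4571 → Posterior: 0.6602


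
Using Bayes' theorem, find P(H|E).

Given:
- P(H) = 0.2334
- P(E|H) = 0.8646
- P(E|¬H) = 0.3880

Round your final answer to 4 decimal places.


Bayes' theorem: P(H|E) = P(E|H) × P(H) / P(E)

Step 1: Calculate P(E) using law of total probability
P(E) = P(E|H)P(H) + P(E|¬H)P(¬H)
     = 0.8646 × 0.2334 + 0.3880 × 0.7666
     = 0.20179764 + 0.29744080
     = 0.49923844

Step 2: Apply Bayes' theorem
P(H|E) = P(E|H) × P(H) / P(E)
       = 0.20179764 / 0.49923844
       = 0.4042


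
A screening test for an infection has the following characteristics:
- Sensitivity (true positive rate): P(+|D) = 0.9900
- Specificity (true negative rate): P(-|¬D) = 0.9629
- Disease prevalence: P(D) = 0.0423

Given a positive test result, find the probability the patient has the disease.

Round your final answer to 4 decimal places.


Let D = has disease, + = positive test

Given:
- P(D) = 0.0423 (prevalence)
- P(+|D) = 0.9900 (sensitivity)
- P(-|¬D) = 0.9629 (specificity)
- P(+|¬D) = 0.0371 (false positive rate = 1 - specificity)

Step 1: Find P(+)
P(+) = P(+|D)P(D) + P(+|¬D)P(¬D)
     = 0.9900 × 0.0423 + 0.0371 × 0.9577
     = 0.04187700 + 0.03553067
     = 0.07740767

Step 2: Apply Bayes' theorem for P(D|+)
P(D|+) = P(+|D)P(D) / P(+)
       = 0.04187700 / 0.07740767
       = 0.5410


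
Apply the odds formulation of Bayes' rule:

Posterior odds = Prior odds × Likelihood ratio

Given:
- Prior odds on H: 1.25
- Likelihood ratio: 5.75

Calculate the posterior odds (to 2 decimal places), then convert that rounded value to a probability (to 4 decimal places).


Step 1: Calculate posterior odds
Posterior odds = Prior odds × LR
               = 1.25 × 5.75
               = 7.19

Step 2: Convert to probability
P(H|E) = Posterior odds / (1 + Posterior odds)
       = 7.19 / (1 + 7.19)
       = 7.19 / 8.19
       = 0.8779

The evidence increased P(H) from 0.5556 to 0.8779.


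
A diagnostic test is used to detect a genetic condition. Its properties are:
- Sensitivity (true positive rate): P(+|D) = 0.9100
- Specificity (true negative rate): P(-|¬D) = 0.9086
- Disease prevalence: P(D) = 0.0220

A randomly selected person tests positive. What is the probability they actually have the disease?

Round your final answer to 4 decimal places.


Let D = has disease, + = positive test

Given:
- P(D) = 0.0220 (prevalence)
- P(+|D) = 0.9100 (sensitivity)
- P(-|¬D) = 0.9086 (specificity)
- P(+|¬D) = 0.0914 (false positive rate = 1 - specificity)

Step 1: Find P(+)
P(+) = P(+|D)P(D) + P(+|¬D)P(¬D)
     = 0.9100 × 0.0220 + 0.0914 × 0.9780
     = 0.02002000 + 0.08938920
     = 0.10940920

Step 2: Apply Bayes' theorem for P(D|+)
P(D|+) = P(+|D)P(D) / P(+)
       = 0.02002000 / 0.10940920
       = 0.1830


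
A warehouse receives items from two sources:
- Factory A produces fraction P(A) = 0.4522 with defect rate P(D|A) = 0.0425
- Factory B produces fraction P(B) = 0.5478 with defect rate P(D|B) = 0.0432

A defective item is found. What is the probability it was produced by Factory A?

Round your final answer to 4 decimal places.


Let A = from Factory A, D = defective

Given:
- P(A) = 0.4522, P(B) = 0.5478
- P(D|A) = 0.0425, P(D|B) = 0.0432

Step 1: Find P(D)
P(D) = P(D|A)P(A) + P(D|B)P(B)
     = 0.0425 × 0.4522 + 0.0432 × 0.5478
     = 0.01921850 + 0.02366496
     = 0.04288346

Step 2: Apply Bayes' theorem
P(A|D) = P(D|A)P(A) / P(D)
       = 0.01921850 / 0.04288346
       = 0.4482


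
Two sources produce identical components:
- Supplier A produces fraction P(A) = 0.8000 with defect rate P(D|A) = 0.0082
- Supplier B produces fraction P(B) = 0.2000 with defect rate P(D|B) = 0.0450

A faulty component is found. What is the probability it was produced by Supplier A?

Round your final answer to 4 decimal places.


Let A = from Supplier A, D = faulty

Given:
- P(A) = 0.8000, P(B) = 0.2000
- P(D|A) = 0.0082, P(D|B) = 0.0450

Step 1: Find P(D)
P(D) = P(D|A)P(A) + P(D|B)P(B)
     = 0.0082 × 0.8000 + 0.0450 × 0.2000
     = 0.00656000 + 0.00900000
     = 0.01556000

Step 2: Apply Bayes' theorem
P(A|D) = P(D|A)P(A) / P(D)
       = 0.00656000 / 0.01556000
       = 0.4216


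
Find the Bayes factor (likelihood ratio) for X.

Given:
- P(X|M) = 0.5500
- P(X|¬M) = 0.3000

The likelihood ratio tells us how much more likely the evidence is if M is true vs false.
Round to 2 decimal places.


Likelihood Ratio (LR) = P(X|M) / P(X|¬M)

LR = 0.5500 / 0.3000
   = 1.83

The evidence is 1.83 times more likely if M is true than if M is false.
Because LR exceeds 1, X is evidence for M.


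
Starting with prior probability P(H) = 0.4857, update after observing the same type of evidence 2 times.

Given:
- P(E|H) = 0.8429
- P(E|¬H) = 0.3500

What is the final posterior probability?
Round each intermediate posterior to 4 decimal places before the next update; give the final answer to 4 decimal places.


Sequential Bayesian updating:

Initial prior: P(H) = 0.4857

Update 1:
  P(E) = 0.8429 × 0.4857 + 0.3500 × 0.5143 = 0.40939653 + 0.18000500 = 0.58940153
  P(H|E) = 0.40939653 / 0.58940153 = 0.6946

Update 2:
  P(E) = 0.8429 × 0.6946 + 0.3500 × 0.3054 = 0.58547834 + 0.10689000 = 0.69236834
  P(H|E) = 0.58547834 / 0.69236834 = 0.8456

Final posterior: 0.8456


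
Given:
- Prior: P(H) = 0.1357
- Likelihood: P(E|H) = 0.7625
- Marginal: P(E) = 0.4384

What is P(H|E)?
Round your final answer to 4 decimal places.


Using Bayes' theorem:

P(H|E) = P(E|H) × P(H) / P(E)
       = 0.7625 × 0.1357 / 0.4384
       = 0.10347125 / 0.4384
       = 0.2360

The evidence strengthens our belief in H.
Prior: 0.1357 → Posterior: 0.2360


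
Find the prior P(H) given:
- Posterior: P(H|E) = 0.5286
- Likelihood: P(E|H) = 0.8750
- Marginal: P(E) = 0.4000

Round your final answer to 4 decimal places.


From Bayes' theorem: P(H|E) = P(E|H) × P(H) / P(E)

Rearranging for P(H):
P(H) = P(H|E) × P(E) / P(E|H)
     = 0.5286 × 0.4000 / 0.8750
     = 0.21144000 / 0.8750
     = 0.2416


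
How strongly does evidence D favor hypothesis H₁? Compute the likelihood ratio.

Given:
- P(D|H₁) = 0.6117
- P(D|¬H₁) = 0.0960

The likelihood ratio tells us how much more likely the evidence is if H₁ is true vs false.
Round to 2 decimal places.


Likelihood Ratio (LR) = P(D|H₁) / P(D|¬H₁)

LR = 0.6117 / 0.0960
   = 6.37

The evidence is 6.37 times more likely if H₁ is true than if H₁ is false.
Since LR > 1, the evidence supports H₁ over ¬H₁.


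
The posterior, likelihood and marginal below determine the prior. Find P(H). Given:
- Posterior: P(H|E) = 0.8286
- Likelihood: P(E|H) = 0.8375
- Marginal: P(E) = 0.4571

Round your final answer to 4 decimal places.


From Bayes' theorem: P(H|E) = P(E|H) × P(H) / P(E)

Rearranging for P(H):
P(H) = P(H|E) × P(E) / P(E|H)
     = 0.8286 × 0.4571 / 0.8375
     = 0.37875306 / 0.8375
     = 0.4522


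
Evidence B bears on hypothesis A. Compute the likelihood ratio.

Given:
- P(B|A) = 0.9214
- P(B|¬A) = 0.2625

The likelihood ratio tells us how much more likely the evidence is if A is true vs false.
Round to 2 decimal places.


Likelihood Ratio (LR) = P(B|A) / P(B|¬A)

LR = 0.9214 / 0.2625
   = 3.51

The evidence is 3.51 times more likely if A is true than if A is false.
Because LR exceeds 1, B is evidence for A.


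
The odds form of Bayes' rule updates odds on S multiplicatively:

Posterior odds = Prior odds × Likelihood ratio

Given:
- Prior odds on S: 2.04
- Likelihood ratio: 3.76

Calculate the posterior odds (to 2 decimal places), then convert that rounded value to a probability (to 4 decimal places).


Step 1: Calculate posterior odds
Posterior odds = Prior odds × LR
               = 2.04 × 3.76
               = 7.67

Step 2: Convert to probability
P(S|E) = Posterior odds / (1 + Posterior odds)
       = 7.67 / (1 + 7.67)
       = 7.67 / 8.67
       = 0.8847

The evidence increased P(S) from 0.6711 to 0.8847.


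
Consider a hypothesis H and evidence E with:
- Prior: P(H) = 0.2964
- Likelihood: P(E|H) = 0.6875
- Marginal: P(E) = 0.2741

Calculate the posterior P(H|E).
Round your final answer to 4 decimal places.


Using Bayes' theorem:

P(H|E) = P(E|H) × P(H) / P(E)
       = 0.6875 × 0.2964 / 0.2741
       = 0.20377500 / 0.2741
       = 0.7434

The evidence strengthens our belief in H.
Prior: 0.2964 → Posterior: 0.7434


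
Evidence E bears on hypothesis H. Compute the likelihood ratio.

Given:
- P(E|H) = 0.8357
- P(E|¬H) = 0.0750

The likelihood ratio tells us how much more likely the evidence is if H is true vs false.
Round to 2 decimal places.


Likelihood Ratio (LR) = P(E|H) / P(E|¬H)

LR = 0.8357 / 0.0750
   = 11.14

The evidence is 11.14 times more likely if H is true than if H is false.
LR > 1, so observing E raises the odds in favor of H.


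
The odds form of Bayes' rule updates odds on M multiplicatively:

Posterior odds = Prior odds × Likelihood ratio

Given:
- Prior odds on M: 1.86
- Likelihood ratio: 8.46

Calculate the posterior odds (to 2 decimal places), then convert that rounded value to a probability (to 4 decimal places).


Step 1: Calculate posterior odds
Posterior odds = Prior odds × LR
               = 1.86 × 8.46
               = 15.74

Step 2: Convert to probability
P(M|E) = Posterior odds / (1 + Posterior odds)
       = 15.74 / (1 + 15.74)
       = 15.74 / 16.74
       = 0.9403

The evidence increased P(M) from 0.6503 to 0.9403.


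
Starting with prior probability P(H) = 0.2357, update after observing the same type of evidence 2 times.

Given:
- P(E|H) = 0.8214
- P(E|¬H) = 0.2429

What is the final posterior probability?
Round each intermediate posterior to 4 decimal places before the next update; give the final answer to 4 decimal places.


Sequential Bayesian updating:

Initial prior: P(H) = 0.2357

Update 1:
  P(E) = 0.8214 × 0.2357 + 0.2429 × 0.7643 = 0.19360398 + 0.18564847 = 0.37925245
  P(H|E) = 0.19360398 / 0.37925245 = 0.5105

Update 2:
  P(E) = 0.8214 × 0.5105 + 0.2429 × 0.4895 = 0.41932470 + 0.11889955 = 0.53822425
  P(H|E) = 0.41932470 / 0.53822425 = 0.7791

Final posterior: 0.7791


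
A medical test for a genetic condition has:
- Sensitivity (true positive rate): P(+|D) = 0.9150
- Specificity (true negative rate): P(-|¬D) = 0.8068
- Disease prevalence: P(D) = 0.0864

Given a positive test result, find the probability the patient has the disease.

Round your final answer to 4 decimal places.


Let D = has disease, + = positive test

Given:
- P(D) = 0.0864 (prevalence)
- P(+|D) = 0.9150 (sensitivity)
- P(-|¬D) = 0.8068 (specificity)
- P(+|¬D) = 0.1932 (false positive rate = 1 - specificity)

Step 1: Find P(+)
P(+) = P(+|D)P(D) + P(+|¬D)P(¬D)
     = 0.9150 × 0.0864 + 0.1932 × 0.9136
     = 0.07905600 + 0.17650752
     = 0.25556352

Step 2: Apply Bayes' theorem for P(D|+)
P(D|+) = P(+|D)P(D) / P(+)
       = 0.07905600 / 0.25556352
       = 0.3093


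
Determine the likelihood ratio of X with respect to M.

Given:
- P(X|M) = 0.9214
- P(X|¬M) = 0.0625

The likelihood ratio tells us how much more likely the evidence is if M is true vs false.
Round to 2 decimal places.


Likelihood Ratio (LR) = P(X|M) / P(X|¬M)

LR = 0.9214 / 0.0625
   = 14.74

The evidence is 14.74 times more likely if M is true than if M is false.
Since LR > 1, the evidence supports M over ¬M.


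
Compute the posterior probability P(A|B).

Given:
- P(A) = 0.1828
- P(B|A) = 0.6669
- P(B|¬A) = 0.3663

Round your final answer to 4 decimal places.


Bayes' theorem: P(A|B) = P(B|A) × P(A) / P(B)

Step 1: Calculate P(B) using law of total probability
P(B) = P(B|A)P(A) + P(B|¬A)P(¬A)
     = 0.6669 × 0.1828 + 0.3663 × 0.8172
     = 0.12190932 + 0.29934036
     = 0.42124968

Step 2: Apply Bayes' theorem
P(A|B) = P(B|A) × P(A) / P(B)
       = 0.12190932 / 0.42124968
       = 0.2894


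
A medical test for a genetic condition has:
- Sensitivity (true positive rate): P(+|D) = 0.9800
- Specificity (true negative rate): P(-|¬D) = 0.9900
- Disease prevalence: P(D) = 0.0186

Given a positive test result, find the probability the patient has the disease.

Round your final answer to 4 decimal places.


Let D = has disease, + = positive test

Given:
- P(D) = 0.0186 (prevalence)
- P(+|D) = 0.9800 (sensitivity)
- P(-|¬D) = 0.9900 (specificity)
- P(+|¬D) = 0.0100 (false positive rate = 1 - specificity)

Step 1: Find P(+)
P(+) = P(+|D)P(D) + P(+|¬D)P(¬D)
     = 0.9800 × 0.0186 + 0.0100 × 0.9814
     = 0.01822800 + 0.00981400
     = 0.02804200

Step 2: Apply Bayes' theorem for P(D|+)
P(D|+) = P(+|D)P(D) / P(+)
       = 0.01822800 / 0.02804200
       = 0.6500


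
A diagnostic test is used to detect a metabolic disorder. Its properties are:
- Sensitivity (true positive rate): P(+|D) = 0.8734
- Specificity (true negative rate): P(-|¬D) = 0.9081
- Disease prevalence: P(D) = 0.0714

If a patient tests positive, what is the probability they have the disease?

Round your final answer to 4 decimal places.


Let D = has disease, + = positive test

Given:
- P(D) = 0.0714 (prevalence)
- P(+|D) = 0.8734 (sensitivity)
- P(-|¬D) = 0.9081 (specificity)
- P(+|¬D) = 0.0919 (false positive rate = 1 - specificity)

Step 1: Find P(+)
P(+) = P(+|D)P(D) + P(+|¬D)P(¬D)
     = 0.8734 × 0.0714 + 0.0919 × 0.9286
     = 0.06236076 + 0.08533834
     = 0.14769910

Step 2: Apply Bayes' theorem for P(D|+)
P(D|+) = P(+|D)P(D) / P(+)
       = 0.06236076 / 0.14769910
       = 0.4222


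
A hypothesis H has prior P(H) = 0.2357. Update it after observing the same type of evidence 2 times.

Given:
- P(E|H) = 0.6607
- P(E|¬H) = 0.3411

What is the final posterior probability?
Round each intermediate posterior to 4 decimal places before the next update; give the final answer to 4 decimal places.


Sequential Bayesian updating:

Initial prior: P(H) = 0.2357

Update 1:
  P(E) = 0.6607 × 0.2357 + 0.3411 × 0.7643 = 0.15572699 + 0.26070273 = 0.41642972
  P(H|E) = 0.15572699 / 0.41642972 = 0.3740

Update 2:
  P(E) = 0.6607 × 0.3740 + 0.3411 × 0.6260 = 0.24710180 + 0.21352860 = 0.46063040
  P(H|E) = 0.24710180 / 0.46063040 = 0.5364

Final posterior: 0.5364


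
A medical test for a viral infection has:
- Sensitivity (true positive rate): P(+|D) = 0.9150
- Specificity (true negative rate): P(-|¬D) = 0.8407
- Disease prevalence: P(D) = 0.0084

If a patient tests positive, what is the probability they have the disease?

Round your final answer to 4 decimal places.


Let D = has disease, + = positive test

Given:
- P(D) = 0.0084 (prevalence)
- P(+|D) = 0.9150 (sensitivity)
- P(-|¬D) = 0.8407 (specificity)
- P(+|¬D) = 0.1593 (false positive rate = 1 - specificity)

Step 1: Find P(+)
P(+) = P(+|D)P(D) + P(+|¬D)P(¬D)
     = 0.9150 × 0.0084 + 0.1593 × 0.9916
     = 0.00768600 + 0.15796188
     = 0.16564788

Step 2: Apply Bayes' theorem for P(D|+)
P(D|+) = P(+|D)P(D) / P(+)
       = 0.00768600 / 0.16564788
       = 0.0464


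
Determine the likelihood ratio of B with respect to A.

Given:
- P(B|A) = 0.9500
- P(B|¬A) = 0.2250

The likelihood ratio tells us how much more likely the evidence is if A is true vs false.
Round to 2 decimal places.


Likelihood Ratio (LR) = P(B|A) / P(B|¬A)

LR = 0.9500 / 0.2250
   = 4.22

The evidence is 4.22 times more likely if A is true than if A is false.
Since LR > 1, the evidence supports A over ¬A.


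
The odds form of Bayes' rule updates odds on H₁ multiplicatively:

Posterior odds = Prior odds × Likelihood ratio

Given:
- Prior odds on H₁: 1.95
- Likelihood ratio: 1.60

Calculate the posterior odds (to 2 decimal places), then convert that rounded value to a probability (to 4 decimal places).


Step 1: Calculate posterior odds
Posterior odds = Prior odds × LR
               = 1.95 × 1.60
               = 3.12

Step 2: Convert to probability
P(H₁|E) = Posterior odds / (1 + Posterior odds)
       = 3.12 / (1 + 3.12)
       = 3.12 / 4.12
       = 0.7573

The evidence increased P(H₁) from 0.6610 to 0.7573.


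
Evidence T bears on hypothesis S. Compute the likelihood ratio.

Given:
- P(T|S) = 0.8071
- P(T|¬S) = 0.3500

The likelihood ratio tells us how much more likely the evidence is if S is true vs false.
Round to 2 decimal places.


Likelihood Ratio (LR) = P(T|S) / P(T|¬S)

LR = 0.8071 / 0.3500
   = 2.31

The evidence is 2.31 times more likely if S is true than if S is false.
Since LR > 1, the evidence supports S over ¬S.


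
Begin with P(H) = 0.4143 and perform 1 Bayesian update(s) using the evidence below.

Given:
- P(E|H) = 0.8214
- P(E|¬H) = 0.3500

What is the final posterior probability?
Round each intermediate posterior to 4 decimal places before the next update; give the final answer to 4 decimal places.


Sequential Bayesian updating:

Initial prior: P(H) = 0.4143

Update 1:
  P(E) = 0.8214 × 0.4143 + 0.3500 × 0.5857 = 0.34030602 + 0.20499500 = 0.54530102
  P(H|E) = 0.34030602 / 0.54530102 = 0.6241

Final posterior: 0.6241


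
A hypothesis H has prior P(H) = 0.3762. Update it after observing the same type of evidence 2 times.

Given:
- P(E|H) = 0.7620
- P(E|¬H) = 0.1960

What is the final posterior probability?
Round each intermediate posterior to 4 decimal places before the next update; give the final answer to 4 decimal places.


Sequential Bayesian updating:

Initial prior: P(H) = 0.3762

Update 1:
  P(E) = 0.7620 × 0.3762 + 0.1960 × 0.6238 = 0.28666440 + 0.12226480 = 0.40892920
  P(H|E) = 0.28666440 / 0.40892920 = 0.7010

Update 2:
  P(E) = 0.7620 × 0.7010 + 0.1960 × 0.2990 = 0.53416200 + 0.05860400 = 0.59276600
  P(H|E) = 0.53416200 / 0.59276600 = 0.9011

Final posterior: 0.9011


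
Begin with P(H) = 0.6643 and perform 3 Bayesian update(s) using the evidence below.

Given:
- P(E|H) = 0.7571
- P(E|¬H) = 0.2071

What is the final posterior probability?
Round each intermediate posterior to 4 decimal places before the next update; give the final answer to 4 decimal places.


Sequential Bayesian updating:

Initial prior: P(H) = 0.6643

Update 1:
  P(E) = 0.7571 × 0.6643 + 0.2071 × 0.3357 = 0.50294153 + 0.06952347 = 0.57246500
  P(H|E) = 0.50294153 / 0.57246500 = 0.8786

Update 2:
  P(E) = 0.7571 × 0.8786 + 0.2071 × 0.1214 = 0.66518806 + 0.02514194 = 0.69033000
  P(H|E) = 0.66518806 / 0.69033000 = 0.9636

Update 3:
  P(E) = 0.7571 × 0.9636 + 0.2071 × 0.0364 = 0.72954156 + 0.00753844 = 0.73708000
  P(H|E) = 0.72954156 / 0.73708000 = 0.9898

Final posterior: 0.9898


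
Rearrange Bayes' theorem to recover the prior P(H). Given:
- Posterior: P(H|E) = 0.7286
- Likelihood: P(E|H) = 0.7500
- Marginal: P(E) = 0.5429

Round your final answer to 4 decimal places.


From Bayes' theorem: P(H|E) = P(E|H) × P(H) / P(E)

Rearranging for P(H):
P(H) = P(H|E) × P(E) / P(E|H)
     = 0.7286 × 0.5429 / 0.7500
     = 0.39555694 / 0.7500
     = 0.5274


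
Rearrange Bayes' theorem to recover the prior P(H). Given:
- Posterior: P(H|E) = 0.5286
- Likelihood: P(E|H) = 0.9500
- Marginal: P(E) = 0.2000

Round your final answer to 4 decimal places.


From Bayes' theorem: P(H|E) = P(E|H) × P(H) / P(E)

Rearranging for P(H):
P(H) = P(H|E) × P(E) / P(E|H)
     = 0.5286 × 0.2000 / 0.9500
     = 0.10572000 / 0.9500
     = 0.1113


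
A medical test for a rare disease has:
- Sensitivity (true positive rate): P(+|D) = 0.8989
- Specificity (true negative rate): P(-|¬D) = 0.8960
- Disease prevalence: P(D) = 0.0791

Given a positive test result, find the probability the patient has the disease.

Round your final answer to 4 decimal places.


Let D = has disease, + = positive test

Given:
- P(D) = 0.0791 (prevalence)
- P(+|D) = 0.8989 (sensitivity)
- P(-|¬D) = 0.8960 (specificity)
- P(+|¬D) = 0.1040 (false positive rate = 1 - specificity)

Step 1: Find P(+)
P(+) = P(+|D)P(D) + P(+|¬D)P(¬D)
     = 0.8989 × 0.0791 + 0.1040 × 0.9209
     = 0.07110299 + 0.09577360
     = 0.16687659

Step 2: Apply Bayes' theorem for P(D|+)
P(D|+) = P(+|D)P(D) / P(+)
       = 0.07110299 / 0.16687659
       = 0.4261


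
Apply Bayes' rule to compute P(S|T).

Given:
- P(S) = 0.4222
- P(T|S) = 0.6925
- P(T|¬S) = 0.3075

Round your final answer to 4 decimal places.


Bayes' theorem: P(S|T) = P(T|S) × P(S) / P(T)

Step 1: Calculate P(T) using law of total probability
P(T) = P(T|S)P(S) + P(T|¬S)P(¬S)
     = 0.6925 × 0.4222 + 0.3075 × 0.5778
     = 0.29237350 + 0.17767350
     = 0.47004700

Step 2: Apply Bayes' theorem
P(S|T) = P(T|S) × P(S) / P(T)
       = 0.29237350 / 0.47004700
       = 0.6220


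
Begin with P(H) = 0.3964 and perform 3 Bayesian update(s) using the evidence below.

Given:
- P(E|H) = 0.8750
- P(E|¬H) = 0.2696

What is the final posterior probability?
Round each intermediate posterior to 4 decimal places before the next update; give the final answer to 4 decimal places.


Sequential Bayesian updating:

Initial prior: P(H) = 0.3964

Update 1:
  P(E) = 0.8750 × 0.3964 + 0.2696 × 0.6036 = 0.34685000 + 0.16273056 = 0.50958056
  P(H|E) = 0.34685000 / 0.50958056 = 0.6807

Update 2:
  P(E) = 0.8750 × 0.6807 + 0.2696 × 0.3193 = 0.59561250 + 0.08608328 = 0.68169578
  P(H|E) = 0.59561250 / 0.68169578 = 0.8737

Update 3:
  P(E) = 0.8750 × 0.8737 + 0.2696 × 0.1263 = 0.76448750 + 0.03405048 = 0.79853798
  P(H|E) = 0.76448750 / 0.79853798 = 0.9574

Final posterior: 0.9574


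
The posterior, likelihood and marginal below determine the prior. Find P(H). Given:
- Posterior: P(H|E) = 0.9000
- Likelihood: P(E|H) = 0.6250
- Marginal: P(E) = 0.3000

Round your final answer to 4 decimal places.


From Bayes' theorem: P(H|E) = P(E|H) × P(H) / P(E)

Rearranging for P(H):
P(H) = P(H|E) × P(E) / P(E|H)
     = 0.9000 × 0.3000 / 0.6250
     = 0.27000000 / 0.6250
     = 0.4320


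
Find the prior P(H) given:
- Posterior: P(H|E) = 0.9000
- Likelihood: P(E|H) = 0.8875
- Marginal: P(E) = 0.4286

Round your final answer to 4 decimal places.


From Bayes' theorem: P(H|E) = P(E|H) × P(H) / P(E)

Rearranging for P(H):
P(H) = P(H|E) × P(E) / P(E|H)
     = 0.9000 × 0.4286 / 0.8875
     = 0.38574000 / 0.8875
     = 0.4346


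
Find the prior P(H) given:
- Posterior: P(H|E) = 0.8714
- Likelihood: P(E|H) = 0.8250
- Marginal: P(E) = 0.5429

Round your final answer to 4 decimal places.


From Bayes' theorem: P(H|E) = P(E|H) × P(H) / P(E)

Rearranging for P(H):
P(H) = P(H|E) × P(E) / P(E|H)
     = 0.8714 × 0.5429 / 0.8250
     = 0.47308306 / 0.8250
     = 0.5734


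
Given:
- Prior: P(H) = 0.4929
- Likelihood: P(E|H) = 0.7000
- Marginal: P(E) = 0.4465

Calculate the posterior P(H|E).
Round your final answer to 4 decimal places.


Using Bayes' theorem:

P(H|E) = P(E|H) × P(H) / P(E)
       = 0.7000 × 0.4929 / 0.4465
       = 0.34503000 / 0.4465
       = 0.7727

The evidence strengthens our belief in H.
Prior: 0.4929 → Posterior: 0.7727


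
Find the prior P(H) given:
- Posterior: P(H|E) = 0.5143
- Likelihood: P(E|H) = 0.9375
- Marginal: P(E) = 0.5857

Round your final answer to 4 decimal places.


From Bayes' theorem: P(H|E) = P(E|H) × P(H) / P(E)

Rearranging for P(H):
P(H) = P(H|E) × P(E) / P(E|H)
     = 0.5143 × 0.5857 / 0.9375
     = 0.30122551 / 0.9375
     = 0.3213


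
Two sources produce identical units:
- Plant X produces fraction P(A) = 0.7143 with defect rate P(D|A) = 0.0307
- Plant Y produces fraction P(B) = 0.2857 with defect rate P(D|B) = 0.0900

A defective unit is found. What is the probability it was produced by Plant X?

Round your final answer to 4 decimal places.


Let A = from Plant X, D = defective

Given:
- P(A) = 0.7143, P(B) = 0.2857
- P(D|A) = 0.0307, P(D|B) = 0.0900

Step 1: Find P(D)
P(D) = P(D|A)P(A) + P(D|B)P(B)
     = 0.0307 × 0.7143 + 0.0900 × 0.2857
     = 0.02192901 + 0.02571300
     = 0.04764201

Step 2: Apply Bayes' theorem
P(A|D) = P(D|A)P(A) / P(D)
       = 0.02192901 / 0.04764201
       = 0.4603


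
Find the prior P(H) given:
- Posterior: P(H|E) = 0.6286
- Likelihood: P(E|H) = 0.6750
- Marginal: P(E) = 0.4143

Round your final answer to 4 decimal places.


From Bayes' theorem: P(H|E) = P(E|H) × P(H) / P(E)

Rearranging for P(H):
P(H) = P(H|E) × P(E) / P(E|H)
     = 0.6286 × 0.4143 / 0.6750
     = 0.26042898 / 0.6750
     = 0.3858


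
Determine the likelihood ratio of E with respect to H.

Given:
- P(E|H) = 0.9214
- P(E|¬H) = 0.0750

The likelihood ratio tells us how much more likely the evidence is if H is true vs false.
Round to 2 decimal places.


Likelihood Ratio (LR) = P(E|H) / P(E|¬H)

LR = 0.9214 / 0.0750
   = 12.29

The evidence is 12.29 times more likely if H is true than if H is false.
Because LR exceeds 1, E is evidence for H.


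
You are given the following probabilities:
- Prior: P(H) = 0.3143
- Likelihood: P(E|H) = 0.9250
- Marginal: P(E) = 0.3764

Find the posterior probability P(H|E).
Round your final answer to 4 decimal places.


Using Bayes' theorem:

P(H|E) = P(E|H) × P(H) / P(E)
       = 0.9250 × 0.3143 / 0.3764
       = 0.29072750 / 0.3764
       = 0.7724

The evidence strengthens our belief in H.
Prior: 0.3143 → Posterior: 0.7724


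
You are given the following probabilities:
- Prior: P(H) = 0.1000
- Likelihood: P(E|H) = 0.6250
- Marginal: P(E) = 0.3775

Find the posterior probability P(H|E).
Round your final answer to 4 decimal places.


Using Bayes' theorem:

P(H|E) = P(E|H) × P(H) / P(E)
       = 0.6250 × 0.1000 / 0.3775
       = 0.06250000 / 0.3775
       = 0.1656

The evidence strengthens our belief in H.
Prior: 0.1000 → Posterior: 0.1656


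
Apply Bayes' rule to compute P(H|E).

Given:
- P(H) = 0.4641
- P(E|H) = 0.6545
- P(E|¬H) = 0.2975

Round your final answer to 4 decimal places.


Bayes' theorem: P(H|E) = P(E|H) × P(H) / P(E)

Step 1: Calculate P(E) using law of total probability
P(E) = P(E|H)P(H) + P(E|¬H)P(¬H)
     = 0.6545 × 0.4641 + 0.2975 × 0.5359
     = 0.30375345 + 0.15943025
     = 0.46318370

Step 2: Apply Bayes' theorem
P(H|E) = P(E|H) × P(H) / P(E)
       = 0.30375345 / 0.46318370
       = 0.6558


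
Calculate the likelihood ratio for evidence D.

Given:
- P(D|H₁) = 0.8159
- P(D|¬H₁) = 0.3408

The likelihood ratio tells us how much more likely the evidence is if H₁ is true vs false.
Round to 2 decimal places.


Likelihood Ratio (LR) = P(D|H₁) / P(D|¬H₁)

LR = 0.8159 / 0.3408
   = 2.39

The evidence is 2.39 times more likely if H₁ is true than if H₁ is false.
LR > 1, so observing D raises the odds in favor of H₁.


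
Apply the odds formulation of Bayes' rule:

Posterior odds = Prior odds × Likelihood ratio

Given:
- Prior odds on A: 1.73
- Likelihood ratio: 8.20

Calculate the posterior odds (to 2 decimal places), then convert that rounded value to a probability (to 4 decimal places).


Step 1: Calculate posterior odds
Posterior odds = Prior odds × LR
               = 1.73 × 8.20
               = 14.19

Step 2: Convert to probability
P(A|E) = Posterior odds / (1 + Posterior odds)
       = 14.19 / (1 + 14.19)
       = 14.19 / 15.19
       = 0.9342

The evidence increased P(A) from 0.6337 to 0.9342.


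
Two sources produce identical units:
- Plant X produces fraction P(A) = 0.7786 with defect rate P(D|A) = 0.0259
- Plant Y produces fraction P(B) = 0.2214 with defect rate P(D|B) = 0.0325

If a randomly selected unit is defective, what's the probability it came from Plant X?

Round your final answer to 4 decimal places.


Let A = from Plant X, D = defective

Given:
- P(A) = 0.7786, P(B) = 0.2214
- P(D|A) = 0.0259, P(D|B) = 0.0325

Step 1: Find P(D)
P(D) = P(D|A)P(A) + P(D|B)P(B)
     = 0.0259 × 0.7786 + 0.0325 × 0.2214
     = 0.02016574 + 0.00719550
     = 0.02736124

Step 2: Apply Bayes' theorem
P(A|D) = P(D|A)P(A) / P(D)
       = 0.02016574 / 0.02736124
       = 0.7370


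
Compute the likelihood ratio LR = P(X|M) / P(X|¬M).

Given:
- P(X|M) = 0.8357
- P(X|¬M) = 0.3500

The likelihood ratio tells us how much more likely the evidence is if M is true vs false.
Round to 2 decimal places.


Likelihood Ratio (LR) = P(X|M) / P(X|¬M)

LR = 0.8357 / 0.3500
   = 2.39

The evidence is 2.39 times more likely if M is true than if M is false.
Because LR exceeds 1, X is evidence for M.


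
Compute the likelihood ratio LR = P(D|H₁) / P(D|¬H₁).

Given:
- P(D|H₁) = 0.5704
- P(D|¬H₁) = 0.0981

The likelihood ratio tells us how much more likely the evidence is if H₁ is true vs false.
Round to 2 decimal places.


Likelihood Ratio (LR) = P(D|H₁) / P(D|¬H₁)

LR = 0.5704 / 0.0981
   = 5.81

The evidence is 5.81 times more likely if H₁ is true than if H₁ is false.
Since LR > 1, the evidence supports H₁ over ¬H₁.


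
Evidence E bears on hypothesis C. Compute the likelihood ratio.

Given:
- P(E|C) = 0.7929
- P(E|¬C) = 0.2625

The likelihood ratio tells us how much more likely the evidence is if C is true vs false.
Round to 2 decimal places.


Likelihood Ratio (LR) = P(E|C) / P(E|¬C)

LR = 0.7929 / 0.2625
   = 3.02

The evidence is 3.02 times more likely if C is true than if C is false.
Since LR > 1, the evidence supports C over ¬C.


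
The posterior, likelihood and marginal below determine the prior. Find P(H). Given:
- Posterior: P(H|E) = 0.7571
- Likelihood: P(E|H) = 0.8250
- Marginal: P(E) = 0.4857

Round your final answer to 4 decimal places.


From Bayes' theorem: P(H|E) = P(E|H) × P(H) / P(E)

Rearranging for P(H):
P(H) = P(H|E) × P(E) / P(E|H)
     = 0.7571 × 0.4857 / 0.8250
     = 0.36772347 / 0.8250
     = 0.4457


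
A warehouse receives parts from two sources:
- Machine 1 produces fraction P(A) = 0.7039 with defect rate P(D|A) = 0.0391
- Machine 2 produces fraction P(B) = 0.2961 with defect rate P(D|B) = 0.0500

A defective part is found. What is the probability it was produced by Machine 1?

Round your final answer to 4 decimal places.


Let A = from Machine 1, D = defective

Given:
- P(A) = 0.7039, P(B) = 0.2961
- P(D|A) = 0.0391, P(D|B) = 0.0500

Step 1: Find P(D)
P(D) = P(D|A)P(A) + P(D|B)P(B)
     = 0.0391 × 0.7039 + 0.0500 × 0.2961
     = 0.02752249 + 0.01480500
     = 0.04232749

Step 2: Apply Bayes' theorem
P(A|D) = P(D|A)P(A) / P(D)
       = 0.02752249 / 0.04232749
       = 0.6502


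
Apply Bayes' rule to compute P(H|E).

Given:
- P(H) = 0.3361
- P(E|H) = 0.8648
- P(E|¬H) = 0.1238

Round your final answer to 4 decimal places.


Bayes' theorem: P(H|E) = P(E|H) × P(H) / P(E)

Step 1: Calculate P(E) using law of total probability
P(E) = P(E|H)P(H) + P(E|¬H)P(¬H)
     = 0.8648 × 0.3361 + 0.1238 × 0.6639
     = 0.29065928 + 0.08219082
     = 0.37285010

Step 2: Apply Bayes' theorem
P(H|E) = P(E|H) × P(H) / P(E)
       = 0.29065928 / 0.37285010
       = 0.7796


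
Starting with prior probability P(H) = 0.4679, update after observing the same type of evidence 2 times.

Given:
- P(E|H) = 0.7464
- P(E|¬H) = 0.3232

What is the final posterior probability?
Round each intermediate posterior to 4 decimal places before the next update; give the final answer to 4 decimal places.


Sequential Bayesian updating:

Initial prior: P(H) = 0.4679

Update 1:
  P(E) = 0.7464 × 0.4679 + 0.3232 × 0.5321 = 0.34924056 + 0.17197472 = 0.52121528
  P(H|E) = 0.34924056 / 0.52121528 = 0.6701

Update 2:
  P(E) = 0.7464 × 0.6701 + 0.3232 × 0.3299 = 0.50016264 + 0.10662368 = 0.60678632
  P(H|E) = 0.50016264 / 0.60678632 = 0.8243

Final posterior: 0.8243


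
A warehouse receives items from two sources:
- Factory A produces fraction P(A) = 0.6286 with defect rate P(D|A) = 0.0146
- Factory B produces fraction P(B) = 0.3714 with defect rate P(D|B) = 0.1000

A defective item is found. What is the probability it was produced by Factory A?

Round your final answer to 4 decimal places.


Let A = from Factory A, D = defective

Given:
- P(A) = 0.6286, P(B) = 0.3714
- P(D|A) = 0.0146, P(D|B) = 0.1000

Step 1: Find P(D)
P(D) = P(D|A)P(A) + P(D|B)P(B)
     = 0.0146 × 0.6286 + 0.1000 × 0.3714
     = 0.00917756 + 0.03714000
     = 0.04631756

Step 2: Apply Bayes' theorem
P(A|D) = P(D|A)P(A) / P(D)
       = 0.00917756 / 0.04631756
       = 0.1981


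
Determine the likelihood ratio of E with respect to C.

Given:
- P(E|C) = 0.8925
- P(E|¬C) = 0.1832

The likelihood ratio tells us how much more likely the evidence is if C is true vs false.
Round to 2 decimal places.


Likelihood Ratio (LR) = P(E|C) / P(E|¬C)

LR = 0.8925 / 0.1832
   = 4.87

The evidence is 4.87 times more likely if C is true than if C is false.
LR > 1, so observing E raises the odds in favor of C.


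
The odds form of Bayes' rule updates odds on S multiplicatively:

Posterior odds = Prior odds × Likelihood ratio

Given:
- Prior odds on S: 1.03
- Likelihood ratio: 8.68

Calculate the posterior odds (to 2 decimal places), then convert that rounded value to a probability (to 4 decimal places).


Step 1: Calculate posterior odds
Posterior odds = Prior odds × LR
               = 1.03 × 8.68
               = 8.94

Step 2: Convert to probability
P(S|E) = Posterior odds / (1 + Posterior odds)
       = 8.94 / (1 + 8.94)
       = 8.94 / 9.94
       = 0.8994

The evidence increased P(S) from 0.5074 to 0.8994.
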